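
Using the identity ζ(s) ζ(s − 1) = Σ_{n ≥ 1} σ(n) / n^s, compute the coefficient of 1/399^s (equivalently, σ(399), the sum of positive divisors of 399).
σ(399) = 640

In the product (Σ m^0/m^s)(Σ k / k^s) = Σ (Σ_{d | n} d) / n^s, the coefficient of 1/n^s is σ(n) = Σ_{d | n} d. For n = 399, divisors are [1, 3, 7, 19, 21, 57, 133, 399]; summing: σ(399) = 640.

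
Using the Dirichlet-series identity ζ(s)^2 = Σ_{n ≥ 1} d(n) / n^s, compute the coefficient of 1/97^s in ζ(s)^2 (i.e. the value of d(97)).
d(97) = 2

ζ(s)^2 = (Σ 1/m^s)(Σ 1/k^s). The coefficient of 1/n^s in the product is the number of ordered pairs (m, k) with mk = n, which equals d(n). For n = 97, divisors are [1, 97], so d(97) = 2.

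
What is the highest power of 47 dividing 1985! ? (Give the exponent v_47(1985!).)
v_47(1985!) = 42

Legendre's formula: v_p(n!) = Σ_{k ≥ 1} ⌊n / p^k⌋. For p = 47, n = 1985, the terms are:
  ⌊1985/47^1⌋ = ⌊1985/47⌋ = 42
(the next term ⌊1985/47^2⌋ = 0, terminating the sum). Summing: v_47(1985!) = 42 = 42.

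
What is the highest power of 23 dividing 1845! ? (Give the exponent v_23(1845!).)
v_23(1845!) = 83

Legendre's formula: v_p(n!) = Σ_{k ≥ 1} ⌊n / p^k⌋. For p = 23, n = 1845, the terms are:
  ⌊1845/23^1⌋ = ⌊1845/23⌋ = 80
  ⌊1845/23^2⌋ = ⌊1845/529⌋ = 3
(the next term ⌊1845/23^3⌋ = 0, terminating the sum). Summing: v_23(1845!) = 80 + 3 = 83.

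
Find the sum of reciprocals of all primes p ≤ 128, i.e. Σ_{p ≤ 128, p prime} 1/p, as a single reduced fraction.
Σ 1/p = 7457575819106455685806801283735357697478405891621/4014476939333036189094441199026045136645885247730

π(128) = 31, so the primes ≤ 128 are [2, 3, 5, 7, 11, 13, 17, 19, 23, 29, 31, 37, 41, 43, 47, 53, 59, 61, 67, 71, 73, 79, 83, 89, 97, 101, 103, 107, 109, 113, 127]. Summing 1/p over these primes: 7457575819106455685806801283735357697478405891621/4014476939333036189094441199026045136645885247730 ≈ 1.8577. Mertens estimate ln ln(128) + 0.2615 ≈ 1.8409.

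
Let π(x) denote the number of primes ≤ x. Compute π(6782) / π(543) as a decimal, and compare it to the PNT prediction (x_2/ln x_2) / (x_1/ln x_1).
π(6782)/π(543) = 873/100 ≈ 8.7300;  PNT prediction ≈ 8.9152.

π(543) = 100 and π(6782) = 873, so π(6782)/π(543) ≈ 8.7300. The PNT-predicted ratio is (6782/ln(6782)) / (543/ln(543)) ≈ 8.9152. The two agree to within a few percent, as expected.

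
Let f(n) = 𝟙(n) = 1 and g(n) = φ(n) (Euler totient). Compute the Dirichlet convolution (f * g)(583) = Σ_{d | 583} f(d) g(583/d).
(𝟙 * φ)(583) = 583

Divisors of 583: [1, 11, 53, 583]. For each d | 583:
  d = 1: 𝟙(1) · φ(583/1) = 1 · 520 = 520
  d = 11: 𝟙(11) · φ(583/11) = 1 · 52 = 52
  d = 53: 𝟙(53) · φ(583/53) = 1 · 10 = 10
  d = 583: 𝟙(583) · φ(583/583) = 1 · 1 = 1
Summing: (𝟙 * φ)(583) = 520 + 52 + 10 + 1 = 583.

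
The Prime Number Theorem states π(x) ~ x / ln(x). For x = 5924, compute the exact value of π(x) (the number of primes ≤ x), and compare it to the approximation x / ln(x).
π(5924) = 778;  x/ln(x) ≈ 681.96;  relative error ≈ 12.34%.

Directly count primes up to 5924: π(5924) = 778. The PNT approximation gives 5924/ln(5924) ≈ 5924/8.68677 ≈ 681.96. Relative error (π(x) − x/ln(x)) / π(x) ≈ 12.34%; the approximation is known to undercount slightly (Li(x) is a better estimate).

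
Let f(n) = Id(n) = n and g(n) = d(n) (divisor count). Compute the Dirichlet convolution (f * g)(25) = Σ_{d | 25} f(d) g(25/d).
(Id * d)(25) = 38

Divisors of 25: [1, 5, 25]. For each d | 25:
  d = 1: Id(1) · d(25/1) = 1 · 3 = 3
  d = 5: Id(5) · d(25/5) = 5 · 2 = 10
  d = 25: Id(25) · d(25/25) = 25 · 1 = 25
Summing: (Id * d)(25) = 3 + 10 + 25 = 38.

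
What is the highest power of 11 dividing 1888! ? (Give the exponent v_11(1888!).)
v_11(1888!) = 187

Legendre's formula: v_p(n!) = Σ_{k ≥ 1} ⌊n / p^k⌋. For p = 11, n = 1888, the terms are:
  ⌊1888/11^1⌋ = ⌊1888/11⌋ = 171
  ⌊1888/11^2⌋ = ⌊1888/121⌋ = 15
  ⌊1888/11^3⌋ = ⌊1888/1331⌋ = 1
(the next term ⌊1888/11^4⌋ = 0, terminating the sum). Summing: v_11(1888!) = 171 + 15 + 1 = 187.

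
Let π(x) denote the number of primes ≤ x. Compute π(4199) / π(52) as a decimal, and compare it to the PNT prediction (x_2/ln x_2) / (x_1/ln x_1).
π(4199)/π(52) = 574/15 ≈ 38.2667;  PNT prediction ≈ 38.2450.

π(52) = 15 and π(4199) = 574, so π(4199)/π(52) ≈ 38.2667. The PNT-predicted ratio is (4199/ln(4199)) / (52/ln(52)) ≈ 38.2450. The two agree to within a few percent, as expected.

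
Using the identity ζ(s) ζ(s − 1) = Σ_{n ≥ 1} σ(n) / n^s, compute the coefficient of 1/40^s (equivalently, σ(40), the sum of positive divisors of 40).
σ(40) = 90

In the product (Σ m^0/m^s)(Σ k / k^s) = Σ (Σ_{d | n} d) / n^s, the coefficient of 1/n^s is σ(n) = Σ_{d | n} d. For n = 40, divisors are [1, 2, 4, 5, 8, 10, 20, 40]; summing: σ(40) = 90.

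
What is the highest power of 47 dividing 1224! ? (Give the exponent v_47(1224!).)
v_47(1224!) = 26

Legendre's formula: v_p(n!) = Σ_{k ≥ 1} ⌊n / p^k⌋. For p = 47, n = 1224, the terms are:
  ⌊1224/47^1⌋ = ⌊1224/47⌋ = 26
(the next term ⌊1224/47^2⌋ = 0, terminating the sum). Summing: v_47(1224!) = 26 = 26.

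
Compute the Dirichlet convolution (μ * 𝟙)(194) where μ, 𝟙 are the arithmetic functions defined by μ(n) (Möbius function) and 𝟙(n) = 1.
(μ * 𝟙)(194) = 0

Divisors of 194: [1, 2, 97, 194]. For each d | 194:
  d = 1: μ(1) · 𝟙(194/1) = 1 · 1 = 1
  d = 2: μ(2) · 𝟙(194/2) = -1 · 1 = -1
  d = 97: μ(97) · 𝟙(194/97) = -1 · 1 = -1
  d = 194: μ(194) · 𝟙(194/194) = 1 · 1 = 1
Summing: (μ * 𝟙)(194) = 1 + -1 + -1 + 1 = 0.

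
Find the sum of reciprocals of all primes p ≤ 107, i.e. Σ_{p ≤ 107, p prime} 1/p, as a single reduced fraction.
Σ 1/p = 4701017770207212913287900722730772880277689/2566376117594999414479597815340071648394470

π(107) = 28, so the primes ≤ 107 are [2, 3, 5, 7, 11, 13, 17, 19, 23, 29, 31, 37, 41, 43, 47, 53, 59, 61, 67, 71, 73, 79, 83, 89, 97, 101, 103, 107]. Summing 1/p over these primes: 4701017770207212913287900722730772880277689/2566376117594999414479597815340071648394470 ≈ 1.8318. Mertens estimate ln ln(107) + 0.2615 ≈ 1.8033.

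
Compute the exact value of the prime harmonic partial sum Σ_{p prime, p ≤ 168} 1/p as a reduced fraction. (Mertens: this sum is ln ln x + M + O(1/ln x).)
Σ 1/p = 1840793455149223796977553240989608507934961889604586193282330007699/962947420735983927056946215901134429196419130606213075415963491270

π(168) = 39, so the primes ≤ 168 are [2, 3, 5, 7, 11, 13, 17, 19, 23, 29, 31, 37, 41, 43, 47, 53, 59, 61, 67, 71, 73, 79, 83, 89, 97, 101, 103, 107, 109, 113, 127, 131, 137, 139, 149, 151, 157, 163, 167]. Summing 1/p over these primes: 1840793455149223796977553240989608507934961889604586193282330007699/962947420735983927056946215901134429196419130606213075415963491270 ≈ 1.9116. Mertens estimate ln ln(168) + 0.2615 ≈ 1.8954.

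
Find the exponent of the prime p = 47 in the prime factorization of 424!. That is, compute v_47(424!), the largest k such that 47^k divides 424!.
v_47(424!) = 9

Legendre's formula: v_p(n!) = Σ_{k ≥ 1} ⌊n / p^k⌋. For p = 47, n = 424, the terms are:
  ⌊424/47^1⌋ = ⌊424/47⌋ = 9
(the next term ⌊424/47^2⌋ = 0, terminating the sum). Summing: v_47(424!) = 9 = 9.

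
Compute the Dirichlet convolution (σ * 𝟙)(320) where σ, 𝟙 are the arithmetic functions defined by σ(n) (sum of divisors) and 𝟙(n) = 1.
(σ * 𝟙)(320) = 1729

Divisors of 320: [1, 2, 4, 5, 8, 10, 16, 20, 32, 40, 64, 80, 160, 320]. For each d | 320:
  d = 1: σ(1) · 𝟙(320/1) = 1 · 1 = 1
  d = 2: σ(2) · 𝟙(320/2) = 3 · 1 = 3
  d = 4: σ(4) · 𝟙(320/4) = 7 · 1 = 7
  d = 5: σ(5) · 𝟙(320/5) = 6 · 1 = 6
  d = 8: σ(8) · 𝟙(320/8) = 15 · 1 = 15
  d = 10: σ(10) · 𝟙(320/10) = 18 · 1 = 18
  d = 16: σ(16) · 𝟙(320/16) = 31 · 1 = 31
  d = 20: σ(20) · 𝟙(320/20) = 42 · 1 = 42
  d = 32: σ(32) · 𝟙(320/32) = 63 · 1 = 63
  d = 40: σ(40) · 𝟙(320/40) = 90 · 1 = 90
  d = 64: σ(64) · 𝟙(320/64) = 127 · 1 = 127
  d = 80: σ(80) · 𝟙(320/80) = 186 · 1 = 186
  d = 160: σ(160) · 𝟙(320/160) = 378 · 1 = 378
  d = 320: σ(320) · 𝟙(320/320) = 762 · 1 = 762
Summing: (σ * 𝟙)(320) = 1 + 3 + 7 + 6 + 15 + 18 + 31 + 42 + 63 + 90 + 127 + 186 + 378 + 762 = 1729.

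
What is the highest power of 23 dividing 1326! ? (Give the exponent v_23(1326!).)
v_23(1326!) = 59

Legendre's formula: v_p(n!) = Σ_{k ≥ 1} ⌊n / p^k⌋. For p = 23, n = 1326, the terms are:
  ⌊1326/23^1⌋ = ⌊1326/23⌋ = 57
  ⌊1326/23^2⌋ = ⌊1326/529⌋ = 2
(the next term ⌊1326/23^3⌋ = 0, terminating the sum). Summing: v_23(1326!) = 57 + 2 = 59.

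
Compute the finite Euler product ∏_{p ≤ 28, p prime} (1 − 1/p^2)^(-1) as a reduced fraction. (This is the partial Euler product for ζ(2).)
∏ = 718188003533/440301256704

The primes p ≤ 28 are [2, 3, 5, 7, 11, 13, 17, 19, 23]. For each prime, (1 − 1/p^2)^(-1) = p^2 / (p^2 − 1). The product is (1 − 1/2^2)^(-1), (1 − 1/3^2)^(-1), (1 − 1/5^2)^(-1), (1 − 1/7^2)^(-1), (1 − 1/11^2)^(-1), (1 − 1/13^2)^(-1), (1 − 1/17^2)^(-1), (1 − 1/19^2)^(-1), (1 − 1/23^2)^(-1) = ∏ p^2 / (p^2 − 1) = 718188003533/440301256704.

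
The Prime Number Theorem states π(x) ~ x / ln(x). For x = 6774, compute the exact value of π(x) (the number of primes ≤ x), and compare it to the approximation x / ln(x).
π(6774) = 871;  x/ln(x) ≈ 767.95;  relative error ≈ 11.83%.

Directly count primes up to 6774: π(6774) = 871. The PNT approximation gives 6774/ln(6774) ≈ 6774/8.82085 ≈ 767.95. Relative error (π(x) − x/ln(x)) / π(x) ≈ 11.83%; the approximation is known to undercount slightly (Li(x) is a better estimate).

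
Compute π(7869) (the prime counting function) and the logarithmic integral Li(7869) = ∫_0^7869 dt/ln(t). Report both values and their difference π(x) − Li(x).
π(7869) = 993;  Li(7869) ≈ 1011.83;  π(x) − Li(x) ≈ -18.83.

Direct count of primes ≤ 7869 gives π(7869) = 993. Numerical evaluation of the logarithmic integral gives Li(7869) ≈ 1011.83. The difference π(x) − Li(x) ≈ -18.83 is typically negative for small/moderate x (Li(x) overestimates), though Littlewood's theorem shows this sign changes infinitely often.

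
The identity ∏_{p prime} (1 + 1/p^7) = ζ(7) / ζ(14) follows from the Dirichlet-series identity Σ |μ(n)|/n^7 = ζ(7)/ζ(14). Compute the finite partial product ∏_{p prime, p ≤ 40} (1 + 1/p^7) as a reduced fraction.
∏ = 228018297549409144061012751313154880100808796638571013381923478410878979964928/226144123234654878853445211850814351110881099376313221108562837934941141853125

The primes p ≤ 40 are [2, 3, 5, 7, 11, 13, 17, 19, 23, 29, 31, 37]. For each, (1 + 1/p^7) = (p^7 + 1)/p^7. Multiplying these fractions over p ∈ [2, 3, 5, 7, 11, 13, 17, 19, 23, 29, 31, 37] gives 228018297549409144061012751313154880100808796638571013381923478410878979964928/226144123234654878853445211850814351110881099376313221108562837934941141853125. (In the limit P → ∞ this tends to ζ(7)/ζ(14).)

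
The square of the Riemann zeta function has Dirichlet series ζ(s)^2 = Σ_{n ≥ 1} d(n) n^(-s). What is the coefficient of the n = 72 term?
d(72) = 12

ζ(s)^2 = (Σ 1/m^s)(Σ 1/k^s). The coefficient of 1/n^s in the product is the number of ordered pairs (m, k) with mk = n, which equals d(n). For n = 72, divisors are [1, 2, 3, 4, 6, 8, 9, 12, 18, 24, 36, 72], so d(72) = 12.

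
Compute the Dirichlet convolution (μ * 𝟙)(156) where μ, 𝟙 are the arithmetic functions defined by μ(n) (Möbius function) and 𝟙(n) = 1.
(μ * 𝟙)(156) = 0

Divisors of 156: [1, 2, 3, 4, 6, 12, 13, 26, 39, 52, 78, 156]. For each d | 156:
  d = 1: μ(1) · 𝟙(156/1) = 1 · 1 = 1
  d = 2: μ(2) · 𝟙(156/2) = -1 · 1 = -1
  d = 3: μ(3) · 𝟙(156/3) = -1 · 1 = -1
  d = 4: μ(4) · 𝟙(156/4) = 0 · 1 = 0
  d = 6: μ(6) · 𝟙(156/6) = 1 · 1 = 1
  d = 12: μ(12) · 𝟙(156/12) = 0 · 1 = 0
  d = 13: μ(13) · 𝟙(156/13) = -1 · 1 = -1
  d = 26: μ(26) · 𝟙(156/26) = 1 · 1 = 1
  d = 39: μ(39) · 𝟙(156/39) = 1 · 1 = 1
  d = 52: μ(52) · 𝟙(156/52) = 0 · 1 = 0
  d = 78: μ(78) · 𝟙(156/78) = -1 · 1 = -1
  d = 156: μ(156) · 𝟙(156/156) = 0 · 1 = 0
Summing: (μ * 𝟙)(156) = 1 + -1 + -1 + 0 + 1 + 0 + -1 + 1 + 1 + 0 + -1 + 0 = 0.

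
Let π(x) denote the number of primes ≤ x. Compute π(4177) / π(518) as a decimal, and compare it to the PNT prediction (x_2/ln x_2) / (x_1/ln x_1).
π(4177)/π(518) = 574/97 ≈ 5.9175;  PNT prediction ≈ 6.0448.

π(518) = 97 and π(4177) = 574, so π(4177)/π(518) ≈ 5.9175. The PNT-predicted ratio is (4177/ln(4177)) / (518/ln(518)) ≈ 6.0448. The two agree to within a few percent, as expected.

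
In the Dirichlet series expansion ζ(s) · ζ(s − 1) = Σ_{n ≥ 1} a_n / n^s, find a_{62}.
σ(62) = 96

In the product (Σ m^0/m^s)(Σ k / k^s) = Σ (Σ_{d | n} d) / n^s, the coefficient of 1/n^s is σ(n) = Σ_{d | n} d. For n = 62, divisors are [1, 2, 31, 62]; summing: σ(62) = 96.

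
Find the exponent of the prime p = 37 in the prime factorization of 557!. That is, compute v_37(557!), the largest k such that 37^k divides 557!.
v_37(557!) = 15

Legendre's formula: v_p(n!) = Σ_{k ≥ 1} ⌊n / p^k⌋. For p = 37, n = 557, the terms are:
  ⌊557/37^1⌋ = ⌊557/37⌋ = 15
(the next term ⌊557/37^2⌋ = 0, terminating the sum). Summing: v_37(557!) = 15 = 15.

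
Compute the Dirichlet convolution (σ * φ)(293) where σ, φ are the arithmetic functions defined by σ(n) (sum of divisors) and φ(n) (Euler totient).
(σ * φ)(293) = 586

Divisors of 293: [1, 293]. For each d | 293:
  d = 1: σ(1) · φ(293/1) = 1 · 292 = 292
  d = 293: σ(293) · φ(293/293) = 294 · 1 = 294
Summing: (σ * φ)(293) = 292 + 294 = 586.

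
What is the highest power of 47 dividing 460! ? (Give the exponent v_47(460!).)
v_47(460!) = 9

Legendre's formula: v_p(n!) = Σ_{k ≥ 1} ⌊n / p^k⌋. For p = 47, n = 460, the terms are:
  ⌊460/47^1⌋ = ⌊460/47⌋ = 9
(the next term ⌊460/47^2⌋ = 0, terminating the sum). Summing: v_47(460!) = 9 = 9.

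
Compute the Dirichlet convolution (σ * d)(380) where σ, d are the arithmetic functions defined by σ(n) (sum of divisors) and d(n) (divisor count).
(σ * d)(380) = 2816

Divisors of 380: [1, 2, 4, 5, 10, 19, 20, 38, 76, 95, 190, 380]. For each d | 380:
  d = 1: σ(1) · d(380/1) = 1 · 12 = 12
  d = 2: σ(2) · d(380/2) = 3 · 8 = 24
  d = 4: σ(4) · d(380/4) = 7 · 4 = 28
  d = 5: σ(5) · d(380/5) = 6 · 6 = 36
  d = 10: σ(10) · d(380/10) = 18 · 4 = 72
  d = 19: σ(19) · d(380/19) = 20 · 6 = 120
  d = 20: σ(20) · d(380/20) = 42 · 2 = 84
  d = 38: σ(38) · d(380/38) = 60 · 4 = 240
  d = 76: σ(76) · d(380/76) = 140 · 2 = 280
  d = 95: σ(95) · d(380/95) = 120 · 3 = 360
  d = 190: σ(190) · d(380/190) = 360 · 2 = 720
  d = 380: σ(380) · d(380/380) = 840 · 1 = 840
Summing: (σ * d)(380) = 12 + 24 + 28 + 36 + 72 + 120 + 84 + 240 + 280 + 360 + 720 + 840 = 2816.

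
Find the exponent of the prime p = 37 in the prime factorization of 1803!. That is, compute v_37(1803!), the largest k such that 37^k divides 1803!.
v_37(1803!) = 49

Legendre's formula: v_p(n!) = Σ_{k ≥ 1} ⌊n / p^k⌋. For p = 37, n = 1803, the terms are:
  ⌊1803/37^1⌋ = ⌊1803/37⌋ = 48
  ⌊1803/37^2⌋ = ⌊1803/1369⌋ = 1
(the next term ⌊1803/37^3⌋ = 0, terminating the sum). Summing: v_37(1803!) = 48 + 1 = 49.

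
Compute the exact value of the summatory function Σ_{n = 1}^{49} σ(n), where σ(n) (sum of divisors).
Σ_{n ≤ 49} σ(n) = 1987

Compute σ(n) for each 1 ≤ n ≤ 49: σ(1) = 1, σ(2) = 3, σ(3) = 4, σ(4) = 7, σ(5) = 6, σ(6) = 12, σ(7) = 8, σ(8) = 15, σ(9) = 13, σ(10) = 18, σ(11) = 12, σ(12) = 28, σ(13) = 14, σ(14) = 24, σ(15) = 24, σ(16) = 31, σ(17) = 18, σ(18) = 39, σ(19) = 20, σ(20) = 42, σ(21) = 32, σ(22) = 36, σ(23) = 24, σ(24) = 60, σ(25) = 31, σ(26) = 42, σ(27) = 40, σ(28) = 56, σ(29) = 30, σ(30) = 72, σ(31) = 32, σ(32) = 63, σ(33) = 48, σ(34) = 54, σ(35) = 48, σ(36) = 91, σ(37) = 38, σ(38) = 60, σ(39) = 56, σ(40) = 90, σ(41) = 42, σ(42) = 96, σ(43) = 44, σ(44) = 84, σ(45) = 78, σ(46) = 72, σ(47) = 48, σ(48) = 124, σ(49) = 57. Summing all 49 values: 1987. (Average order: Σ_{n ≤ x} σ(n) ~ (π²/12) x². For x = 49, (π²/12)·49² ≈ 1974.74.)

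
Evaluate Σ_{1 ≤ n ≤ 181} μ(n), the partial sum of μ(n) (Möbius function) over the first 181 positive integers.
Σ_{n ≤ 181} μ(n) = -4

Compute μ(n) for each 1 ≤ n ≤ 181: μ(1) = 1, μ(2) = -1, μ(3) = -1, μ(4) = 0, μ(5) = -1, μ(6) = 1, μ(7) = -1, μ(8) = 0, μ(9) = 0, μ(10) = 1, μ(11) = -1, μ(12) = 0, μ(13) = -1, μ(14) = 1, μ(15) = 1, μ(16) = 0, μ(17) = -1, μ(18) = 0, μ(19) = -1, μ(20) = 0, μ(21) = 1, μ(22) = 1, μ(23) = -1, μ(24) = 0, μ(25) = 0, μ(26) = 1, μ(27) = 0, μ(28) = 0, μ(29) = -1, μ(30) = -1, μ(31) = -1, μ(32) = 0, μ(33) = 1, μ(34) = 1, μ(35) = 1, μ(36) = 0, μ(37) = -1, μ(38) = 1, μ(39) = 1, μ(40) = 0, μ(41) = -1, μ(42) = -1, μ(43) = -1, μ(44) = 0, μ(45) = 0, μ(46) = 1, μ(47) = -1, μ(48) = 0, μ(49) = 0, μ(50) = 0, μ(51) = 1, μ(52) = 0, μ(53) = -1, μ(54) = 0, μ(55) = 1, μ(56) = 0, μ(57) = 1, μ(58) = 1, μ(59) = -1, μ(60) = 0, μ(61) = -1, μ(62) = 1, μ(63) = 0, μ(64) = 0, μ(65) = 1, μ(66) = -1, μ(67) = -1, μ(68) = 0, μ(69) = 1, μ(70) = -1, μ(71) = -1, μ(72) = 0, μ(73) = -1, μ(74) = 1, μ(75) = 0, μ(76) = 0, μ(77) = 1, μ(78) = -1, μ(79) = -1, μ(80) = 0, μ(81) = 0, μ(82) = 1, μ(83) = -1, μ(84) = 0, μ(85) = 1, μ(86) = 1, μ(87) = 1, μ(88) = 0, μ(89) = -1, μ(90) = 0, μ(91) = 1, μ(92) = 0, μ(93) = 1, μ(94) = 1, μ(95) = 1, μ(96) = 0, μ(97) = -1, μ(98) = 0, μ(99) = 0, μ(100) = 0, μ(101) = -1, μ(102) = -1, μ(103) = -1, μ(104) = 0, μ(105) = -1, μ(106) = 1, μ(107) = -1, μ(108) = 0, μ(109) = -1, μ(110) = -1, μ(111) = 1, μ(112) = 0, μ(113) = -1, μ(114) = -1, μ(115) = 1, μ(116) = 0, μ(117) = 0, μ(118) = 1, μ(119) = 1, μ(120) = 0, μ(121) = 0, μ(122) = 1, μ(123) = 1, μ(124) = 0, μ(125) = 0, μ(126) = 0, μ(127) = -1, μ(128) = 0, μ(129) = 1, μ(130) = -1, μ(131) = -1, μ(132) = 0, μ(133) = 1, μ(134) = 1, μ(135) = 0, μ(136) = 0, μ(137) = -1, μ(138) = -1, μ(139) = -1, μ(140) = 0, μ(141) = 1, μ(142) = 1, μ(143) = 1, μ(144) = 0, μ(145) = 1, μ(146) = 1, μ(147) = 0, μ(148) = 0, μ(149) = -1, μ(150) = 0, μ(151) = -1, μ(152) = 0, μ(153) = 0, μ(154) = -1, μ(155) = 1, μ(156) = 0, μ(157) = -1, μ(158) = 1, μ(159) = 1, μ(160) = 0, μ(161) = 1, μ(162) = 0, μ(163) = -1, μ(164) = 0, μ(165) = -1, μ(166) = 1, μ(167) = -1, μ(168) = 0, μ(169) = 0, μ(170) = -1, μ(171) = 0, μ(172) = 0, μ(173) = -1, μ(174) = -1, μ(175) = 0, μ(176) = 0, μ(177) = 1, μ(178) = 1, μ(179) = -1, μ(180) = 0, μ(181) = -1. Summing all 181 values: -4. (Mertens function M(x) = Σ_{n ≤ x} μ(n); on average M(x) should be small (PNT ⟺ M(x) = o(x)).)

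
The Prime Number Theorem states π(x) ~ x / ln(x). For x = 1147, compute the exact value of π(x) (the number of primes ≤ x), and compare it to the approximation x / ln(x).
π(1147) = 189;  x/ln(x) ≈ 162.81;  relative error ≈ 13.86%.

Directly count primes up to 1147: π(1147) = 189. The PNT approximation gives 1147/ln(1147) ≈ 1147/7.04491 ≈ 162.81. Relative error (π(x) − x/ln(x)) / π(x) ≈ 13.86%; the approximation is known to undercount slightly (Li(x) is a better estimate).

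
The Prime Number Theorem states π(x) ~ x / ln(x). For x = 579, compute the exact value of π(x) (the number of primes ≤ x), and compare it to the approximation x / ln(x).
π(579) = 106;  x/ln(x) ≈ 91.02;  relative error ≈ 14.13%.

Directly count primes up to 579: π(579) = 106. The PNT approximation gives 579/ln(579) ≈ 579/6.36130 ≈ 91.02. Relative error (π(x) − x/ln(x)) / π(x) ≈ 14.13%; the approximation is known to undercount slightly (Li(x) is a better estimate).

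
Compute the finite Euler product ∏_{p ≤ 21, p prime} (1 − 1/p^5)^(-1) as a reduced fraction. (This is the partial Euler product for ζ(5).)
∏ = 995488417328655275157507375/960036697434231116505428608

The primes p ≤ 21 are [2, 3, 5, 7, 11, 13, 17, 19]. For each prime, (1 − 1/p^5)^(-1) = p^5 / (p^5 − 1). The product is (1 − 1/2^5)^(-1), (1 − 1/3^5)^(-1), (1 − 1/5^5)^(-1), (1 − 1/7^5)^(-1), (1 − 1/11^5)^(-1), (1 − 1/13^5)^(-1), (1 − 1/17^5)^(-1), (1 − 1/19^5)^(-1) = ∏ p^5 / (p^5 − 1) = 995488417328655275157507375/960036697434231116505428608.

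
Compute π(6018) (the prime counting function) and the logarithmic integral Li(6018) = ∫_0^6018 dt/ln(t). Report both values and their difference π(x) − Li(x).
π(6018) = 785;  Li(6018) ≈ 802.48;  π(x) − Li(x) ≈ -17.48.

Direct count of primes ≤ 6018 gives π(6018) = 785. Numerical evaluation of the logarithmic integral gives Li(6018) ≈ 802.48. The difference π(x) − Li(x) ≈ -17.48 is typically negative for small/moderate x (Li(x) overestimates), though Littlewood's theorem shows this sign changes infinitely often.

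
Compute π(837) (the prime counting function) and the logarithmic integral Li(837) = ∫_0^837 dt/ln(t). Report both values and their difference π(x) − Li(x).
π(837) = 145;  Li(837) ≈ 153.71;  π(x) − Li(x) ≈ -8.71.

Direct count of primes ≤ 837 gives π(837) = 145. Numerical evaluation of the logarithmic integral gives Li(837) ≈ 153.71. The difference π(x) − Li(x) ≈ -8.71 is typically negative for small/moderate x (Li(x) overestimates), though Littlewood's theorem shows this sign changes infinitely often.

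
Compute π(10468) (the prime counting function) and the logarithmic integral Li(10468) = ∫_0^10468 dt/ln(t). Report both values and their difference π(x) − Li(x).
π(10468) = 1281;  Li(10468) ≈ 1296.82;  π(x) − Li(x) ≈ -15.82.

Direct count of primes ≤ 10468 gives π(10468) = 1281. Numerical evaluation of the logarithmic integral gives Li(10468) ≈ 1296.82. The difference π(x) − Li(x) ≈ -15.82 is typically negative for small/moderate x (Li(x) overestimates), though Littlewood's theorem shows this sign changes infinitely often.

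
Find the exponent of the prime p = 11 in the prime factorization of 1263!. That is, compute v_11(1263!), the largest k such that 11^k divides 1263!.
v_11(1263!) = 124

Legendre's formula: v_p(n!) = Σ_{k ≥ 1} ⌊n / p^k⌋. For p = 11, n = 1263, the terms are:
  ⌊1263/11^1⌋ = ⌊1263/11⌋ = 114
  ⌊1263/11^2⌋ = ⌊1263/121⌋ = 10
(the next term ⌊1263/11^3⌋ = 0, terminating the sum). Summing: v_11(1263!) = 114 + 10 = 124.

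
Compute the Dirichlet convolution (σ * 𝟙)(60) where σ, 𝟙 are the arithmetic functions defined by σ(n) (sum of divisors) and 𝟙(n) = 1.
(σ * 𝟙)(60) = 385

Divisors of 60: [1, 2, 3, 4, 5, 6, 10, 12, 15, 20, 30, 60]. For each d | 60:
  d = 1: σ(1) · 𝟙(60/1) = 1 · 1 = 1
  d = 2: σ(2) · 𝟙(60/2) = 3 · 1 = 3
  d = 3: σ(3) · 𝟙(60/3) = 4 · 1 = 4
  d = 4: σ(4) · 𝟙(60/4) = 7 · 1 = 7
  d = 5: σ(5) · 𝟙(60/5) = 6 · 1 = 6
  d = 6: σ(6) · 𝟙(60/6) = 12 · 1 = 12
  d = 10: σ(10) · 𝟙(60/10) = 18 · 1 = 18
  d = 12: σ(12) · 𝟙(60/12) = 28 · 1 = 28
  d = 15: σ(15) · 𝟙(60/15) = 24 · 1 = 24
  d = 20: σ(20) · 𝟙(60/20) = 42 · 1 = 42
  d = 30: σ(30) · 𝟙(60/30) = 72 · 1 = 72
  d = 60: σ(60) · 𝟙(60/60) = 168 · 1 = 168
Summing: (σ * 𝟙)(60) = 1 + 3 + 4 + 7 + 6 + 12 + 18 + 28 + 24 + 42 + 72 + 168 = 385.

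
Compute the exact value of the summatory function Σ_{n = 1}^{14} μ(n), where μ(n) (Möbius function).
Σ_{n ≤ 14} μ(n) = -2

Compute μ(n) for each 1 ≤ n ≤ 14: μ(1) = 1, μ(2) = -1, μ(3) = -1, μ(4) = 0, μ(5) = -1, μ(6) = 1, μ(7) = -1, μ(8) = 0, μ(9) = 0, μ(10) = 1, μ(11) = -1, μ(12) = 0, μ(13) = -1, μ(14) = 1. Summing all 14 values: -2. (Mertens function M(x) = Σ_{n ≤ x} μ(n); on average M(x) should be small (PNT ⟺ M(x) = o(x)).)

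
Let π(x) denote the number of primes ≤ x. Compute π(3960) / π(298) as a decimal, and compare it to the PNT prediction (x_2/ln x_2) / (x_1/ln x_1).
π(3960)/π(298) = 548/62 ≈ 8.8387;  PNT prediction ≈ 9.1389.

π(298) = 62 and π(3960) = 548, so π(3960)/π(298) ≈ 8.8387. The PNT-predicted ratio is (3960/ln(3960)) / (298/ln(298)) ≈ 9.1389. The two agree to within a few percent, as expected.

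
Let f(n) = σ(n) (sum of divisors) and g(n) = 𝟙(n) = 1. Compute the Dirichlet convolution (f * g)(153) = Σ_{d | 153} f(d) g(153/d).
(σ * 𝟙)(153) = 342

Divisors of 153: [1, 3, 9, 17, 51, 153]. For each d | 153:
  d = 1: σ(1) · 𝟙(153/1) = 1 · 1 = 1
  d = 3: σ(3) · 𝟙(153/3) = 4 · 1 = 4
  d = 9: σ(9) · 𝟙(153/9) = 13 · 1 = 13
  d = 17: σ(17) · 𝟙(153/17) = 18 · 1 = 18
  d = 51: σ(51) · 𝟙(153/51) = 72 · 1 = 72
  d = 153: σ(153) · 𝟙(153/153) = 234 · 1 = 234
Summing: (σ * 𝟙)(153) = 1 + 4 + 13 + 18 + 72 + 234 = 342.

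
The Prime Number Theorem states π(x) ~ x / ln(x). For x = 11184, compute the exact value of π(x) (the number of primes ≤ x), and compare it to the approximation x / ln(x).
π(11184) = 1355;  x/ln(x) ≈ 1199.71;  relative error ≈ 11.46%.

Directly count primes up to 11184: π(11184) = 1355. The PNT approximation gives 11184/ln(11184) ≈ 11184/9.32224 ≈ 1199.71. Relative error (π(x) − x/ln(x)) / π(x) ≈ 11.46%; the approximation is known to undercount slightly (Li(x) is a better estimate).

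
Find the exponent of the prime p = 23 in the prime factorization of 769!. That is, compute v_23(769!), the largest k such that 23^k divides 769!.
v_23(769!) = 34

Legendre's formula: v_p(n!) = Σ_{k ≥ 1} ⌊n / p^k⌋. For p = 23, n = 769, the terms are:
  ⌊769/23^1⌋ = ⌊769/23⌋ = 33
  ⌊769/23^2⌋ = ⌊769/529⌋ = 1
(the next term ⌊769/23^3⌋ = 0, terminating the sum). Summing: v_23(769!) = 33 + 1 = 34.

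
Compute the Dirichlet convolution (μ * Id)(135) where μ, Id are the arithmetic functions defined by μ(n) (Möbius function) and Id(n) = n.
(μ * Id)(135) = 72

Divisors of 135: [1, 3, 5, 9, 15, 27, 45, 135]. For each d | 135:
  d = 1: μ(1) · Id(135/1) = 1 · 135 = 135
  d = 3: μ(3) · Id(135/3) = -1 · 45 = -45
  d = 5: μ(5) · Id(135/5) = -1 · 27 = -27
  d = 9: μ(9) · Id(135/9) = 0 · 15 = 0
  d = 15: μ(15) · Id(135/15) = 1 · 9 = 9
  d = 27: μ(27) · Id(135/27) = 0 · 5 = 0
  d = 45: μ(45) · Id(135/45) = 0 · 3 = 0
  d = 135: μ(135) · Id(135/135) = 0 · 1 = 0
Summing: (μ * Id)(135) = 135 + -45 + -27 + 0 + 9 + 0 + 0 + 0 = 72.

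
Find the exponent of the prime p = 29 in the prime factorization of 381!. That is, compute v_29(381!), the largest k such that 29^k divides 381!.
v_29(381!) = 13

Legendre's formula: v_p(n!) = Σ_{k ≥ 1} ⌊n / p^k⌋. For p = 29, n = 381, the terms are:
  ⌊381/29^1⌋ = ⌊381/29⌋ = 13
(the next term ⌊381/29^2⌋ = 0, terminating the sum). Summing: v_29(381!) = 13 = 13.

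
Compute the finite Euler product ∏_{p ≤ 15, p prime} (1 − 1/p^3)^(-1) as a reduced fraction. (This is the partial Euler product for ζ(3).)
∏ = 39364325/32767248

The primes p ≤ 15 are [2, 3, 5, 7, 11, 13]. For each prime, (1 − 1/p^3)^(-1) = p^3 / (p^3 − 1). The product is (1 − 1/2^3)^(-1), (1 − 1/3^3)^(-1), (1 − 1/5^3)^(-1), (1 − 1/7^3)^(-1), (1 − 1/11^3)^(-1), (1 − 1/13^3)^(-1) = ∏ p^3 / (p^3 − 1) = 39364325/32767248.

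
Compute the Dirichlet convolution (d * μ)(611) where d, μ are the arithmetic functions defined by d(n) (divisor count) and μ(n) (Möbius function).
(d * μ)(611) = 1

Divisors of 611: [1, 13, 47, 611]. For each d | 611:
  d = 1: d(1) · μ(611/1) = 1 · 1 = 1
  d = 13: d(13) · μ(611/13) = 2 · -1 = -2
  d = 47: d(47) · μ(611/47) = 2 · -1 = -2
  d = 611: d(611) · μ(611/611) = 4 · 1 = 4
Summing: (d * μ)(611) = 1 + -2 + -2 + 4 = 1.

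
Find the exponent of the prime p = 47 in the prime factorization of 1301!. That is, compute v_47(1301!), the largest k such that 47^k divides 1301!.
v_47(1301!) = 27

Legendre's formula: v_p(n!) = Σ_{k ≥ 1} ⌊n / p^k⌋. For p = 47, n = 1301, the terms are:
  ⌊1301/47^1⌋ = ⌊1301/47⌋ = 27
(the next term ⌊1301/47^2⌋ = 0, terminating the sum). Summing: v_47(1301!) = 27 = 27.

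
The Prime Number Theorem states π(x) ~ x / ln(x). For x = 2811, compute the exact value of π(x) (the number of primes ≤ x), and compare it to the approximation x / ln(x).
π(2811) = 409;  x/ln(x) ≈ 353.97;  relative error ≈ 13.45%.

Directly count primes up to 2811: π(2811) = 409. The PNT approximation gives 2811/ln(2811) ≈ 2811/7.94130 ≈ 353.97. Relative error (π(x) − x/ln(x)) / π(x) ≈ 13.45%; the approximation is known to undercount slightly (Li(x) is a better estimate).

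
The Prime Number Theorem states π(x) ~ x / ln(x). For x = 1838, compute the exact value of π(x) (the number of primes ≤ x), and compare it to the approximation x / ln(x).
π(1838) = 282;  x/ln(x) ≈ 244.53;  relative error ≈ 13.29%.

Directly count primes up to 1838: π(1838) = 282. The PNT approximation gives 1838/ln(1838) ≈ 1838/7.51643 ≈ 244.53. Relative error (π(x) − x/ln(x)) / π(x) ≈ 13.29%; the approximation is known to undercount slightly (Li(x) is a better estimate).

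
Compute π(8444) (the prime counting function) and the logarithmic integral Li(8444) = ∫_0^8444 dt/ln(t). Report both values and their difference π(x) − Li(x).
π(8444) = 1056;  Li(8444) ≈ 1075.67;  π(x) − Li(x) ≈ -19.67.

Direct count of primes ≤ 8444 gives π(8444) = 1056. Numerical evaluation of the logarithmic integral gives Li(8444) ≈ 1075.67. The difference π(x) − Li(x) ≈ -19.67 is typically negative for small/moderate x (Li(x) overestimates), though Littlewood's theorem shows this sign changes infinitely often.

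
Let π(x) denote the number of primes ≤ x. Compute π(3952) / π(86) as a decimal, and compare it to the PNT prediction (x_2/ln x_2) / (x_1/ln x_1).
π(3952)/π(86) = 548/23 ≈ 23.8261;  PNT prediction ≈ 24.7155.

π(86) = 23 and π(3952) = 548, so π(3952)/π(86) ≈ 23.8261. The PNT-predicted ratio is (3952/ln(3952)) / (86/ln(86)) ≈ 24.7155. The two agree to within a few percent, as expected.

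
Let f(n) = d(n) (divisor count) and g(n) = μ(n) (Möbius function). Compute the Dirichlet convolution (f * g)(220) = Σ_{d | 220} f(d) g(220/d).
(d * μ)(220) = 1

Divisors of 220: [1, 2, 4, 5, 10, 11, 20, 22, 44, 55, 110, 220]. For each d | 220:
  d = 1: d(1) · μ(220/1) = 1 · 0 = 0
  d = 2: d(2) · μ(220/2) = 2 · -1 = -2
  d = 4: d(4) · μ(220/4) = 3 · 1 = 3
  d = 5: d(5) · μ(220/5) = 2 · 0 = 0
  d = 10: d(10) · μ(220/10) = 4 · 1 = 4
  d = 11: d(11) · μ(220/11) = 2 · 0 = 0
  d = 20: d(20) · μ(220/20) = 6 · -1 = -6
  d = 22: d(22) · μ(220/22) = 4 · 1 = 4
  d = 44: d(44) · μ(220/44) = 6 · -1 = -6
  d = 55: d(55) · μ(220/55) = 4 · 0 = 0
  d = 110: d(110) · μ(220/110) = 8 · -1 = -8
  d = 220: d(220) · μ(220/220) = 12 · 1 = 12
Summing: (d * μ)(220) = 0 + -2 + 3 + 0 + 4 + 0 + -6 + 4 + -6 + 0 + -8 + 12 = 1.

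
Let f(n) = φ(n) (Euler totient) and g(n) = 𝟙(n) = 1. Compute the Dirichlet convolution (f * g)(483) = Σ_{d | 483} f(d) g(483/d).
(φ * 𝟙)(483) = 483

Divisors of 483: [1, 3, 7, 21, 23, 69, 161, 483]. For each d | 483:
  d = 1: φ(1) · 𝟙(483/1) = 1 · 1 = 1
  d = 3: φ(3) · 𝟙(483/3) = 2 · 1 = 2
  d = 7: φ(7) · 𝟙(483/7) = 6 · 1 = 6
  d = 21: φ(21) · 𝟙(483/21) = 12 · 1 = 12
  d = 23: φ(23) · 𝟙(483/23) = 22 · 1 = 22
  d = 69: φ(69) · 𝟙(483/69) = 44 · 1 = 44
  d = 161: φ(161) · 𝟙(483/161) = 132 · 1 = 132
  d = 483: φ(483) · 𝟙(483/483) = 264 · 1 = 264
Summing: (φ * 𝟙)(483) = 1 + 2 + 6 + 12 + 22 + 44 + 132 + 264 = 483.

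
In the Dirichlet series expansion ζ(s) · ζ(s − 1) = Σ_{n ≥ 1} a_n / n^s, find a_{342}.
σ(342) = 780

In the product (Σ m^0/m^s)(Σ k / k^s) = Σ (Σ_{d | n} d) / n^s, the coefficient of 1/n^s is σ(n) = Σ_{d | n} d. For n = 342, divisors are [1, 2, 3, 6, 9, 18, 19, 38, 57, 114, 171, 342]; summing: σ(342) = 780.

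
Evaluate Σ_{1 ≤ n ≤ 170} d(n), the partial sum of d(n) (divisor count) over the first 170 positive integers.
Σ_{n ≤ 170} d(n) = 905

Compute d(n) for each 1 ≤ n ≤ 170: d(1) = 1, d(2) = 2, d(3) = 2, d(4) = 3, d(5) = 2, d(6) = 4, d(7) = 2, d(8) = 4, d(9) = 3, d(10) = 4, d(11) = 2, d(12) = 6, d(13) = 2, d(14) = 4, d(15) = 4, d(16) = 5, d(17) = 2, d(18) = 6, d(19) = 2, d(20) = 6, d(21) = 4, d(22) = 4, d(23) = 2, d(24) = 8, d(25) = 3, d(26) = 4, d(27) = 4, d(28) = 6, d(29) = 2, d(30) = 8, d(31) = 2, d(32) = 6, d(33) = 4, d(34) = 4, d(35) = 4, d(36) = 9, d(37) = 2, d(38) = 4, d(39) = 4, d(40) = 8, d(41) = 2, d(42) = 8, d(43) = 2, d(44) = 6, d(45) = 6, d(46) = 4, d(47) = 2, d(48) = 10, d(49) = 3, d(50) = 6, d(51) = 4, d(52) = 6, d(53) = 2, d(54) = 8, d(55) = 4, d(56) = 8, d(57) = 4, d(58) = 4, d(59) = 2, d(60) = 12, d(61) = 2, d(62) = 4, d(63) = 6, d(64) = 7, d(65) = 4, d(66) = 8, d(67) = 2, d(68) = 6, d(69) = 4, d(70) = 8, d(71) = 2, d(72) = 12, d(73) = 2, d(74) = 4, d(75) = 6, d(76) = 6, d(77) = 4, d(78) = 8, d(79) = 2, d(80) = 10, d(81) = 5, d(82) = 4, d(83) = 2, d(84) = 12, d(85) = 4, d(86) = 4, d(87) = 4, d(88) = 8, d(89) = 2, d(90) = 12, d(91) = 4, d(92) = 6, d(93) = 4, d(94) = 4, d(95) = 4, d(96) = 12, d(97) = 2, d(98) = 6, d(99) = 6, d(100) = 9, d(101) = 2, d(102) = 8, d(103) = 2, d(104) = 8, d(105) = 8, d(106) = 4, d(107) = 2, d(108) = 12, d(109) = 2, d(110) = 8, d(111) = 4, d(112) = 10, d(113) = 2, d(114) = 8, d(115) = 4, d(116) = 6, d(117) = 6, d(118) = 4, d(119) = 4, d(120) = 16, d(121) = 3, d(122) = 4, d(123) = 4, d(124) = 6, d(125) = 4, d(126) = 12, d(127) = 2, d(128) = 8, d(129) = 4, d(130) = 8, d(131) = 2, d(132) = 12, d(133) = 4, d(134) = 4, d(135) = 8, d(136) = 8, d(137) = 2, d(138) = 8, d(139) = 2, d(140) = 12, d(141) = 4, d(142) = 4, d(143) = 4, d(144) = 15, d(145) = 4, d(146) = 4, d(147) = 6, d(148) = 6, d(149) = 2, d(150) = 12, d(151) = 2, d(152) = 8, d(153) = 6, d(154) = 8, d(155) = 4, d(156) = 12, d(157) = 2, d(158) = 4, d(159) = 4, d(160) = 12, d(161) = 4, d(162) = 10, d(163) = 2, d(164) = 6, d(165) = 8, d(166) = 4, d(167) = 2, d(168) = 16, d(169) = 3, d(170) = 8. Summing all 170 values: 905. (Dirichlet's divisor formula: Σ_{n ≤ x} d(n) = x ln(x) + (2γ − 1) x + O(√x). For x = 170, the asymptotic estimate is ≈ 899.34.)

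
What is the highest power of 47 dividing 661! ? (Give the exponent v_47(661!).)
v_47(661!) = 14

Legendre's formula: v_p(n!) = Σ_{k ≥ 1} ⌊n / p^k⌋. For p = 47, n = 661, the terms are:
  ⌊661/47^1⌋ = ⌊661/47⌋ = 14
(the next term ⌊661/47^2⌋ = 0, terminating the sum). Summing: v_47(661!) = 14 = 14.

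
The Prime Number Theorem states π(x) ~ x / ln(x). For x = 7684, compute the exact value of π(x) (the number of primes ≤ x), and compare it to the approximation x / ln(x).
π(7684) = 974;  x/ln(x) ≈ 858.85;  relative error ≈ 11.82%.

Directly count primes up to 7684: π(7684) = 974. The PNT approximation gives 7684/ln(7684) ≈ 7684/8.94690 ≈ 858.85. Relative error (π(x) − x/ln(x)) / π(x) ≈ 11.82%; the approximation is known to undercount slightly (Li(x) is a better estimate).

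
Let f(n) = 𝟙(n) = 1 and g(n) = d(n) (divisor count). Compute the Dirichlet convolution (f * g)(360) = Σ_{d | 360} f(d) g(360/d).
(𝟙 * d)(360) = 180

Divisors of 360: [1, 2, 3, 4, 5, 6, 8, 9, 10, 12, 15, 18, 20, 24, 30, 36, 40, 45, 60, 72, 90, 120, 180, 360]. For each d | 360:
  d = 1: 𝟙(1) · d(360/1) = 1 · 24 = 24
  d = 2: 𝟙(2) · d(360/2) = 1 · 18 = 18
  d = 3: 𝟙(3) · d(360/3) = 1 · 16 = 16
  d = 4: 𝟙(4) · d(360/4) = 1 · 12 = 12
  d = 5: 𝟙(5) · d(360/5) = 1 · 12 = 12
  d = 6: 𝟙(6) · d(360/6) = 1 · 12 = 12
  d = 8: 𝟙(8) · d(360/8) = 1 · 6 = 6
  d = 9: 𝟙(9) · d(360/9) = 1 · 8 = 8
  d = 10: 𝟙(10) · d(360/10) = 1 · 9 = 9
  d = 12: 𝟙(12) · d(360/12) = 1 · 8 = 8
  d = 15: 𝟙(15) · d(360/15) = 1 · 8 = 8
  d = 18: 𝟙(18) · d(360/18) = 1 · 6 = 6
  d = 20: 𝟙(20) · d(360/20) = 1 · 6 = 6
  d = 24: 𝟙(24) · d(360/24) = 1 · 4 = 4
  d = 30: 𝟙(30) · d(360/30) = 1 · 6 = 6
  d = 36: 𝟙(36) · d(360/36) = 1 · 4 = 4
  d = 40: 𝟙(40) · d(360/40) = 1 · 3 = 3
  d = 45: 𝟙(45) · d(360/45) = 1 · 4 = 4
  d = 60: 𝟙(60) · d(360/60) = 1 · 4 = 4
  d = 72: 𝟙(72) · d(360/72) = 1 · 2 = 2
  d = 90: 𝟙(90) · d(360/90) = 1 · 3 = 3
  d = 120: 𝟙(120) · d(360/120) = 1 · 2 = 2
  d = 180: 𝟙(180) · d(360/180) = 1 · 2 = 2
  d = 360: 𝟙(360) · d(360/360) = 1 · 1 = 1
Summing: (𝟙 * d)(360) = 24 + 18 + 16 + 12 + 12 + 12 + 6 + 8 + 9 + 8 + 8 + 6 + 6 + 4 + 6 + 4 + 3 + 4 + 4 + 2 + 3 + 2 + 2 + 1 = 180.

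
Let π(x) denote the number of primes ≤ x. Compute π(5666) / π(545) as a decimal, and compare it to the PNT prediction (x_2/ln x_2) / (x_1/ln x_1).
π(5666)/π(545) = 746/100 ≈ 7.4600;  PNT prediction ≈ 7.5796.

π(545) = 100 and π(5666) = 746, so π(5666)/π(545) ≈ 7.4600. The PNT-predicted ratio is (5666/ln(5666)) / (545/ln(545)) ≈ 7.5796. The two agree to within a few percent, as expected.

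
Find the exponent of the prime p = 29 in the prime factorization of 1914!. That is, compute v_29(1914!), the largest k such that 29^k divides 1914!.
v_29(1914!) = 68

Legendre's formula: v_p(n!) = Σ_{k ≥ 1} ⌊n / p^k⌋. For p = 29, n = 1914, the terms are:
  ⌊1914/29^1⌋ = ⌊1914/29⌋ = 66
  ⌊1914/29^2⌋ = ⌊1914/841⌋ = 2
(the next term ⌊1914/29^3⌋ = 0, terminating the sum). Summing: v_29(1914!) = 66 + 2 = 68.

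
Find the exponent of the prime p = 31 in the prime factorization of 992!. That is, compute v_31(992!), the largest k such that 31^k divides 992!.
v_31(992!) = 33

Legendre's formula: v_p(n!) = Σ_{k ≥ 1} ⌊n / p^k⌋. For p = 31, n = 992, the terms are:
  ⌊992/31^1⌋ = ⌊992/31⌋ = 32
  ⌊992/31^2⌋ = ⌊992/961⌋ = 1
(the next term ⌊992/31^3⌋ = 0, terminating the sum). Summing: v_31(992!) = 32 + 1 = 33.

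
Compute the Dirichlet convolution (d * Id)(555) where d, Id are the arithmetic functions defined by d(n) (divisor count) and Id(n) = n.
(d * Id)(555) = 1365

Divisors of 555: [1, 3, 5, 15, 37, 111, 185, 555]. For each d | 555:
  d = 1: d(1) · Id(555/1) = 1 · 555 = 555
  d = 3: d(3) · Id(555/3) = 2 · 185 = 370
  d = 5: d(5) · Id(555/5) = 2 · 111 = 222
  d = 15: d(15) · Id(555/15) = 4 · 37 = 148
  d = 37: d(37) · Id(555/37) = 2 · 15 = 30
  d = 111: d(111) · Id(555/111) = 4 · 5 = 20
  d = 185: d(185) · Id(555/185) = 4 · 3 = 12
  d = 555: d(555) · Id(555/555) = 8 · 1 = 8
Summing: (d * Id)(555) = 555 + 370 + 222 + 148 + 30 + 20 + 12 + 8 = 1365.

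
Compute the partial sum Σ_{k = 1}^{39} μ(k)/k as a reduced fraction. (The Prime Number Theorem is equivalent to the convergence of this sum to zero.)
Σ μ(k)/k = 124873406579/2473579378270

Values of μ(k) for 1 ≤ k ≤ 39: μ(1) = 1, μ(2) = -1, μ(3) = -1, μ(5) = -1, μ(6) = 1, μ(7) = -1, μ(10) = 1, μ(11) = -1, μ(13) = -1, μ(14) = 1, μ(15) = 1, μ(17) = -1, μ(19) = -1, μ(21) = 1, μ(22) = 1, μ(23) = -1, μ(26) = 1, μ(29) = -1, μ(30) = -1, μ(31) = -1, μ(33) = 1, μ(34) = 1, μ(35) = 1, μ(37) = -1, μ(38) = 1, μ(39) = 1, with μ = 0 on non-squarefree integers. Summing μ(k)/k for k where μ(k) ≠ 0 gives 124873406579/2473579378270 ≈ 0.0505. (PNT ⟺ this sum → 0 as n → ∞.)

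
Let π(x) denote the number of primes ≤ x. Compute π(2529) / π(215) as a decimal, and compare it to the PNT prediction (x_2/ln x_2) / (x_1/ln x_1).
π(2529)/π(215) = 369/47 ≈ 7.8511;  PNT prediction ≈ 8.0624.

π(215) = 47 and π(2529) = 369, so π(2529)/π(215) ≈ 7.8511. The PNT-predicted ratio is (2529/ln(2529)) / (215/ln(215)) ≈ 8.0624. The two agree to within a few percent, as expected.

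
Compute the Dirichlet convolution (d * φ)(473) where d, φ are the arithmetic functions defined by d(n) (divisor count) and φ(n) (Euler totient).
(d * φ)(473) = 528

Divisors of 473: [1, 11, 43, 473]. For each d | 473:
  d = 1: d(1) · φ(473/1) = 1 · 420 = 420
  d = 11: d(11) · φ(473/11) = 2 · 42 = 84
  d = 43: d(43) · φ(473/43) = 2 · 10 = 20
  d = 473: d(473) · φ(473/473) = 4 · 1 = 4
Summing: (d * φ)(473) = 420 + 84 + 20 + 4 = 528.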